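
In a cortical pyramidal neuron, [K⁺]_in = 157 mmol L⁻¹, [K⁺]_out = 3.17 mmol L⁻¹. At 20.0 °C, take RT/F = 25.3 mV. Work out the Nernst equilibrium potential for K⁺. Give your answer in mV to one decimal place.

E = (25.3/z) · ln([K⁺]_out/[K⁺]_in) with z = +1.
= (25.3/1) · ln(3.17/157) = 25.30 · ln(0.02019)
= 25.30 · (-3.9025) = -98.73 mV

-98.7 mV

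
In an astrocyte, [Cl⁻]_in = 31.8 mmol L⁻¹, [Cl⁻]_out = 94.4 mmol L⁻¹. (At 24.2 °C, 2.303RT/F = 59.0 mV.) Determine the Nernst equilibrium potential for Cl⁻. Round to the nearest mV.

-28 mV

E = (59.0/z) · log₁₀([Cl⁻]_out/[Cl⁻]_in) with z = -1.
For an anion, dividing by z = -1 reverses the sign.
= (59.0/-1) · log₁₀(94.4/31.8) = -59.00 · log₁₀(2.969)
= -59.00 · (0.4725) = -27.88 mV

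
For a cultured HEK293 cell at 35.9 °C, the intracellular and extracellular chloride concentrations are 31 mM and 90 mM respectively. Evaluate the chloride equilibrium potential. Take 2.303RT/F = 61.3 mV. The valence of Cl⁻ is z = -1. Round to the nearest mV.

-28 mV

E = (61.3/z) · log₁₀([Cl⁻]_out/[Cl⁻]_in) with z = -1.
For an anion, dividing by z = -1 reverses the sign.
= (61.3/-1) · log₁₀(90/31) = -61.30 · log₁₀(2.903)
= -61.30 · (0.4629) = -28.37 mV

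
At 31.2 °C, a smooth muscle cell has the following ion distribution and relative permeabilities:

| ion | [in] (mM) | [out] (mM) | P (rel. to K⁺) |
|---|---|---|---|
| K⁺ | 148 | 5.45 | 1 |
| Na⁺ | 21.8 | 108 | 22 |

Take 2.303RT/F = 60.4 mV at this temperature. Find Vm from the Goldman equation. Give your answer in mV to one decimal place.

35.0 mV

Vm = 60.4 · log₁₀[(Σ P·[cation]ₒ + Σ P·[anion]ᵢ) / (Σ P·[cation]ᵢ + Σ P·[anion]ₒ)]
Numerator = 1×5.45 + 22×108 = 2381
Denominator = 1×148 + 22×21.8 = 627.6
Vm = 60.4 · log₁₀(3.7945) = 60.4 × (0.5792) = 34.98 mV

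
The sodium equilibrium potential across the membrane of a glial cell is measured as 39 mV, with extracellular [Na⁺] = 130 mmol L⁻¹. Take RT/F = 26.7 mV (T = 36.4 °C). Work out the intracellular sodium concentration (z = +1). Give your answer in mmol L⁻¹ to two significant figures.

30 mmol L⁻¹

Nernst: E = (26.7/1) · ln([out]/[in]), so ln([out]/[in]) = 39.0 × 1 / 26.7 = 1.4607.
[out]/[in] = e^(1.4607) = 4.309.
[in] = 130 / 4.309 = 30.17 mmol L⁻¹.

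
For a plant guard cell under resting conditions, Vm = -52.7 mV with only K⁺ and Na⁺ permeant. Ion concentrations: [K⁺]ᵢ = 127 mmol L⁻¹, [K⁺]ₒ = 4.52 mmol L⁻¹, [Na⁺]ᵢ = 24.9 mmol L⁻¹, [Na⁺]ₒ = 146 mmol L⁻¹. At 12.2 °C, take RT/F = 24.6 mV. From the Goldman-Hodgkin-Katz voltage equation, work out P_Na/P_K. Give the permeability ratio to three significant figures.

0.0726

Let α = P_Na/P_K. GHK: Vm = 24.6·ln[(Kₒ + α·Naₒ)/(Kᵢ + α·Naᵢ)].
e^(Vm/24.6) = e^(-52.7/24.6) = 0.11739
So 0.11739·(Kᵢ + α·Naᵢ) = Kₒ + α·Naₒ → α = (0.11739·127.0 − 4.52) / (146.0 − 0.11739·24.9)
α = (14.91 − 4.52) / (146.0 − 2.923) = 10.39/143.1 = 0.07261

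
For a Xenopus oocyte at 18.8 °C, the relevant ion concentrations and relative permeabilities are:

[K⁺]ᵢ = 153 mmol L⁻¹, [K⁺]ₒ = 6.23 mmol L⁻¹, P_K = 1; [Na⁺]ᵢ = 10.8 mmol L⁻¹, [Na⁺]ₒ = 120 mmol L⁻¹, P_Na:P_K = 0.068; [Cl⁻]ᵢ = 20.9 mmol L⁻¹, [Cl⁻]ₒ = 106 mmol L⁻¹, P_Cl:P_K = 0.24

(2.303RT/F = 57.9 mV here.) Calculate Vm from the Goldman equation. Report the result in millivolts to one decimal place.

Vm = 57.9 · log₁₀[(Σ P·[cation]ₒ + Σ P·[anion]ᵢ) / (Σ P·[cation]ᵢ + Σ P·[anion]ₒ)]
Numerator = 1×6.23 + 0.068×120 + 0.24×20.9 = 19.41
Denominator = 1×153 + 0.068×10.8 + 0.24×106 = 179.2
Vm = 57.9 · log₁₀(0.10831) = 57.9 × (-0.9653) = -55.89 mV

-55.9 mV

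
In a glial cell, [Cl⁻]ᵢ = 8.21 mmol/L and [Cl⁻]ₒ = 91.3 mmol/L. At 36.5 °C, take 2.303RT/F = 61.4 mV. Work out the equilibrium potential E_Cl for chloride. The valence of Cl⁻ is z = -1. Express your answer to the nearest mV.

-64 mV

E = (61.4/z) · log₁₀([Cl⁻]_out/[Cl⁻]_in) with z = -1.
For an anion, dividing by z = -1 reverses the sign.
= (61.4/-1) · log₁₀(91.3/8.21) = -61.40 · log₁₀(11.12)
= -61.40 · (1.0461) = -64.23 mV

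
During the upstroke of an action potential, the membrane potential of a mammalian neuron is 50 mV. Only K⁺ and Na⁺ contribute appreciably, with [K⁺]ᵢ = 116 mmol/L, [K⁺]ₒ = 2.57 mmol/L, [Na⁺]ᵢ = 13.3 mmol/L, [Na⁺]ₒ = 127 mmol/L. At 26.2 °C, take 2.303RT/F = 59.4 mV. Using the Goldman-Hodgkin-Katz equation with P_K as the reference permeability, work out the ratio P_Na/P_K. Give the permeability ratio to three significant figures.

23.2

Let α = P_Na/P_K. GHK: Vm = 59.4·log₁₀[(Kₒ + α·Naₒ)/(Kᵢ + α·Naᵢ)].
10^(Vm/59.4) = 10^(50.0/59.4) = 6.9463
So 6.9463·(Kᵢ + α·Naᵢ) = Kₒ + α·Naₒ → α = (6.9463·116.0 − 2.57) / (127.0 − 6.9463·13.3)
α = (805.8 − 2.57) / (127.0 − 92.39) = 803.2/34.61 = 23.2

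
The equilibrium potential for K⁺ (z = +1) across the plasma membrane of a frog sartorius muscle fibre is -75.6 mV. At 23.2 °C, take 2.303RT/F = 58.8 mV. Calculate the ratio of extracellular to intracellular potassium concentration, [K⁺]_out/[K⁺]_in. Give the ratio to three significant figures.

0.0518

log₁₀([out]/[in]) = E·z/(58.8) = -75.6 × 1 / 58.8 = -1.2857
[out]/[in] = 10^(-1.2857) = 0.05179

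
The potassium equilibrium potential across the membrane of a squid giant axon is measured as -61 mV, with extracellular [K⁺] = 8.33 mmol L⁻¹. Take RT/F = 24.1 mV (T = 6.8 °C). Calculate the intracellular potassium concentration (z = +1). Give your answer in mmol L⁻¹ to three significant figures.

Nernst: E = (24.1/1) · ln([out]/[in]), so ln([out]/[in]) = -61.0 × 1 / 24.1 = -2.5311.
[out]/[in] = e^(-2.5311) = 0.07957.
[in] = 8.33 / 0.07957 = 104.7 mmol L⁻¹.

105 mmol L⁻¹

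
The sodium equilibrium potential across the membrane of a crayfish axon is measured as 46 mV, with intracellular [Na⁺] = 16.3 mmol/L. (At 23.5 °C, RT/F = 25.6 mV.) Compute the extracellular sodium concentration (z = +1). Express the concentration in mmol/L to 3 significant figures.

98.3 mmol/L

Nernst: E = (25.6/1) · ln([out]/[in]), so ln([out]/[in]) = 46.0 × 1 / 25.6 = 1.7969.
[out]/[in] = e^(1.7969) = 6.031.
[out] = 6.031 × 16.3 = 98.3 mmol/L.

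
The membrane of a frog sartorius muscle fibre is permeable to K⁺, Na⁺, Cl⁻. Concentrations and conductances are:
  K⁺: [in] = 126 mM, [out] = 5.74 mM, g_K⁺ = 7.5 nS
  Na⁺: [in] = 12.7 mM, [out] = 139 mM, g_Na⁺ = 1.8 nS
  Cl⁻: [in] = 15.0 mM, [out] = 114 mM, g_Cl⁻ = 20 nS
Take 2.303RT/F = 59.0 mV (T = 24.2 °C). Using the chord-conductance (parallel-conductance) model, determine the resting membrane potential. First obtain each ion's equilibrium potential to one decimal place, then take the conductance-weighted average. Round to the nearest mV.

-52 mV

E_K⁺ = (59.0/1)·log₁₀(5.74/126) = -79.1 mV
E_Na⁺ = (59.0/1)·log₁₀(139/12.7) = 61.3 mV
E_Cl⁻ = (59.0/-1)·log₁₀(114/15.0) = -52.0 mV
Vm = (Σ gᵢEᵢ)/(Σ gᵢ) = (7.5·-79.1 + 1.8·61.3 + 20·-52.0) / (7.5 + 1.8 + 20)
= -1522.91 / 29.3 = -51.98 mV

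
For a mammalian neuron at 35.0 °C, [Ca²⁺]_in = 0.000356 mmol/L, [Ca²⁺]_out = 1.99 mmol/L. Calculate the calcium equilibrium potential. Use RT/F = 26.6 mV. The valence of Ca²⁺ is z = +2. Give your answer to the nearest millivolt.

E = (26.6/z) · ln([Ca²⁺]_out/[Ca²⁺]_in) with z = +2.
= (26.6/2) · ln(1.99/0.000356) = 13.30 · ln(5590)
= 13.30 · (8.6287) = 114.76 mV

115 mV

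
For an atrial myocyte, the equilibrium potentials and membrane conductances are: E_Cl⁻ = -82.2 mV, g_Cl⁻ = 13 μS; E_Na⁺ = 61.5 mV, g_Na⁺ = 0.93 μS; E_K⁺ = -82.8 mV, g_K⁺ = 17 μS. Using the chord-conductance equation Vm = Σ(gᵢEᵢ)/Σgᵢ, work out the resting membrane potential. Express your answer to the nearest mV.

-78 mV

Σ gᵢEᵢ = 13·(-82.2) + 0.93·(61.5) + 17·(-82.8) = -2419.01
Σ gᵢ = 13 + 0.93 + 17 = 30.93
Vm = -2419.01 / 30.93 = -78.21 mV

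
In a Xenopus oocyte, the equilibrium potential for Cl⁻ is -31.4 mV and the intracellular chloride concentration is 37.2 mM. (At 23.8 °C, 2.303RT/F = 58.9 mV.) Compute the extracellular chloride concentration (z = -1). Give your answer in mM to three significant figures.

Nernst: E = (58.9/-1) · log₁₀([out]/[in]), so log₁₀([out]/[in]) = -31.4 × -1 / 58.9 = 0.5331.
[out]/[in] = 10^(0.5331) = 3.413.
[out] = 3.413 × 37.2 = 127 mM.

127 mM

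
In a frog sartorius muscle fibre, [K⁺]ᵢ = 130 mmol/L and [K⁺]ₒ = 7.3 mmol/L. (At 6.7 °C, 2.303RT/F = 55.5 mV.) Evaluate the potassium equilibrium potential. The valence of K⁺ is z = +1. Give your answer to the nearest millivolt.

-69 mV

E = (55.5/z) · log₁₀([K⁺]_out/[K⁺]_in) with z = +1.
= (55.5/1) · log₁₀(7.3/130) = 55.50 · log₁₀(0.05615)
= 55.50 · (-1.2506) = -69.41 mV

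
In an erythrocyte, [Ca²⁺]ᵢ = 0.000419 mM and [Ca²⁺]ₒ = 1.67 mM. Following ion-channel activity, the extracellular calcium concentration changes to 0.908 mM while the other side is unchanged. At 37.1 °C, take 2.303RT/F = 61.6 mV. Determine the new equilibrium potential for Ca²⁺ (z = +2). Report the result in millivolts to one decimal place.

After the shift: [Ca²⁺]_out = 0.908, [Ca²⁺]_in = 0.000419 mM.
E_new = (61.6/2)·log₁₀(0.908/0.000419) = 30.80 · (3.3359) = 102.74 mV

102.7 mV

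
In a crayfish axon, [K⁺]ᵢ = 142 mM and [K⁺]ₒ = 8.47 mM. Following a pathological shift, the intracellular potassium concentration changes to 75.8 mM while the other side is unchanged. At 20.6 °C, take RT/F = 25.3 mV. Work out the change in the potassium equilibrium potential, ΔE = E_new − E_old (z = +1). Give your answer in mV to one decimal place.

15.9 mV

E_old = (25.3/1)·ln(8.47/142) = -71.33 mV
E_new = (25.3/1)·ln(8.47/75.8) = -55.45 mV
ΔE = -55.45 − (-71.33) = 15.88 mV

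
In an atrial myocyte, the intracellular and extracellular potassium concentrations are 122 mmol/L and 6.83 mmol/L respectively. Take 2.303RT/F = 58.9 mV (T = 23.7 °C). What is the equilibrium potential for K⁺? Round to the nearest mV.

-74 mV

E = (58.9/z) · log₁₀([K⁺]_out/[K⁺]_in) with z = +1.
= (58.9/1) · log₁₀(6.83/122) = 58.90 · log₁₀(0.05598)
= 58.90 · (-1.2519) = -73.74 mV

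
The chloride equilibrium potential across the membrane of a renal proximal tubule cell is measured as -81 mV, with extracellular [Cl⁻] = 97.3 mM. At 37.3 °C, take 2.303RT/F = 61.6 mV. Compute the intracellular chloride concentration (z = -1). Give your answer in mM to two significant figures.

Nernst: E = (61.6/-1) · log₁₀([out]/[in]), so log₁₀([out]/[in]) = -81.0 × -1 / 61.6 = 1.3149.
[out]/[in] = 10^(1.3149) = 20.65.
[in] = 97.3 / 20.65 = 4.712 mM.

4.7 mM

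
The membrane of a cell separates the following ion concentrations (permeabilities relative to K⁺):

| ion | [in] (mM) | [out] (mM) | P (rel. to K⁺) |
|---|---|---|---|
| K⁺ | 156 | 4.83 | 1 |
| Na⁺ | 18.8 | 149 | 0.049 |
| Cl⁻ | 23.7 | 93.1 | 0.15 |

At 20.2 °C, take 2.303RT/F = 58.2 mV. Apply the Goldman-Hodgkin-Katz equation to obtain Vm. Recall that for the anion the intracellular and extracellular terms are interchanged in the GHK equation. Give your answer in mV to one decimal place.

Vm = 58.2 · log₁₀[(Σ P·[cation]ₒ + Σ P·[anion]ᵢ) / (Σ P·[cation]ᵢ + Σ P·[anion]ₒ)]
Numerator = 1×4.83 + 0.049×149 + 0.15×23.7 = 15.69
Denominator = 1×156 + 0.049×18.8 + 0.15×93.1 = 170.9
Vm = 58.2 · log₁₀(0.091792) = 58.2 × (-1.0372) = -60.36 mV

-60.4 mV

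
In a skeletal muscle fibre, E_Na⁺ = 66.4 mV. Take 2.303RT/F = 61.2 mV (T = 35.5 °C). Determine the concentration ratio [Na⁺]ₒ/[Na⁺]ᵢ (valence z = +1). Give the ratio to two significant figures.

log₁₀([out]/[in]) = E·z/(61.2) = 66.4 × 1 / 61.2 = 1.0850
[out]/[in] = 10^(1.0850) = 12.16

12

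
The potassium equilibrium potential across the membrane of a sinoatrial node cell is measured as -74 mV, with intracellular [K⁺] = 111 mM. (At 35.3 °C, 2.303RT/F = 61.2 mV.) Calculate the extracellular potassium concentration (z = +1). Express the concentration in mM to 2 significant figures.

6.9 mM

Nernst: E = (61.2/1) · log₁₀([out]/[in]), so log₁₀([out]/[in]) = -74.0 × 1 / 61.2 = -1.2092.
[out]/[in] = 10^(-1.2092) = 0.06178.
[out] = 0.06178 × 111 = 6.858 mM.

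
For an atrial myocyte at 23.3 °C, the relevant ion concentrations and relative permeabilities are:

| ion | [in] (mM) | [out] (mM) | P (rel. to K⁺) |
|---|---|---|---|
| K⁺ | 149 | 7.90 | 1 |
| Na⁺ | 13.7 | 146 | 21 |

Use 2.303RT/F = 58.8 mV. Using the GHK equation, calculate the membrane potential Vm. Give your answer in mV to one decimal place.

49.8 mV

Vm = 58.8 · log₁₀[(Σ P·[cation]ₒ + Σ P·[anion]ᵢ) / (Σ P·[cation]ᵢ + Σ P·[anion]ₒ)]
Numerator = 1×7.90 + 21×146 = 3074
Denominator = 1×149 + 21×13.7 = 436.7
Vm = 58.8 · log₁₀(7.0389) = 58.8 × (0.8475) = 49.83 mV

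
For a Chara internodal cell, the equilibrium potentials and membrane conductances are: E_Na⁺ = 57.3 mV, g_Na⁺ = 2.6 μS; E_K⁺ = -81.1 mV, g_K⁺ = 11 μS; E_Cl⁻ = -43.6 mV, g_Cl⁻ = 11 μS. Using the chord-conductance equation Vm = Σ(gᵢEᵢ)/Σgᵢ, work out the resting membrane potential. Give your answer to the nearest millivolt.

Σ gᵢEᵢ = 2.6·(57.3) + 11·(-81.1) + 11·(-43.6) = -1222.72
Σ gᵢ = 2.6 + 11 + 11 = 24.6
Vm = -1222.72 / 24.6 = -49.70 mV

-50 mV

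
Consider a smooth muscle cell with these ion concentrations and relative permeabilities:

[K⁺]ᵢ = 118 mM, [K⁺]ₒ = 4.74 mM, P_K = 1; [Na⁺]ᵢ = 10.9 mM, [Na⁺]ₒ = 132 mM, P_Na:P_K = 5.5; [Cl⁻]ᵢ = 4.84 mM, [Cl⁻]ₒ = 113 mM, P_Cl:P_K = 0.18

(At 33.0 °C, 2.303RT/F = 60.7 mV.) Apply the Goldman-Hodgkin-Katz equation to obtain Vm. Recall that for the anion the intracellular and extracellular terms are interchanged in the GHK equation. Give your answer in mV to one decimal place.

Vm = 60.7 · log₁₀[(Σ P·[cation]ₒ + Σ P·[anion]ᵢ) / (Σ P·[cation]ᵢ + Σ P·[anion]ₒ)]
Numerator = 1×4.74 + 5.5×132 + 0.18×4.84 = 731.6
Denominator = 1×118 + 5.5×10.9 + 0.18×113 = 198.3
Vm = 60.7 · log₁₀(3.6896) = 60.7 × (0.5670) = 34.42 mV

34.4 mV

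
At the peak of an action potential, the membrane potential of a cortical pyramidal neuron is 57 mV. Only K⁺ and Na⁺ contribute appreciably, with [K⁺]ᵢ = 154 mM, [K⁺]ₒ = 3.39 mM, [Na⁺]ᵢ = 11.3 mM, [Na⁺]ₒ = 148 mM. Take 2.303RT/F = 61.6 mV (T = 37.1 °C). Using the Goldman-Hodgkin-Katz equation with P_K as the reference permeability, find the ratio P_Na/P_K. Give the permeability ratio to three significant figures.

Let α = P_Na/P_K. GHK: Vm = 61.6·log₁₀[(Kₒ + α·Naₒ)/(Kᵢ + α·Naᵢ)].
10^(Vm/61.6) = 10^(57.0/61.6) = 8.4202
So 8.4202·(Kᵢ + α·Naᵢ) = Kₒ + α·Naₒ → α = (8.4202·154.0 − 3.39) / (148.0 − 8.4202·11.3)
α = (1297 − 3.39) / (148.0 − 95.15) = 1293/52.85 = 24.47

24.5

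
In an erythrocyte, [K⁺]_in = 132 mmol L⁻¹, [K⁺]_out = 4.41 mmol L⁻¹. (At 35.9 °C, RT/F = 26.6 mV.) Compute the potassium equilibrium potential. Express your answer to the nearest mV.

-90 mV

E = (26.6/z) · ln([K⁺]_out/[K⁺]_in) with z = +1.
= (26.6/1) · ln(4.41/132) = 26.60 · ln(0.03341)
= 26.60 · (-3.3989) = -90.41 mV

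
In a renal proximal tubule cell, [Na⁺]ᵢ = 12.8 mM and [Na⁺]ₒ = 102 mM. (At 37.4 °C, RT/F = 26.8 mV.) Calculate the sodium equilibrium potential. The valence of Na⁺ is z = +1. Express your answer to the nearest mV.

56 mV

E = (26.8/z) · ln([Na⁺]_out/[Na⁺]_in) with z = +1.
= (26.8/1) · ln(102/12.8) = 26.80 · ln(7.969)
= 26.80 · (2.0755) = 55.62 mV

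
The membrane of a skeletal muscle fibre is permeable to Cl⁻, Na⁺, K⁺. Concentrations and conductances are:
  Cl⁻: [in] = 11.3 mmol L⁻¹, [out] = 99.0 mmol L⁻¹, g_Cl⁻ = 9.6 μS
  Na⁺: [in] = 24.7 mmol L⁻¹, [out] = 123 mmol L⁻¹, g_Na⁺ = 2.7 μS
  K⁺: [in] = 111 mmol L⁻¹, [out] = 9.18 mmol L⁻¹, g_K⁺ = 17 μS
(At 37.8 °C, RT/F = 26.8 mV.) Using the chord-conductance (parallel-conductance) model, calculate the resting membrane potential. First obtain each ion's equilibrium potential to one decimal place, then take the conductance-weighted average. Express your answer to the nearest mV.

E_Cl⁻ = (26.8/-1)·ln(99.0/11.3) = -58.2 mV
E_Na⁺ = (26.8/1)·ln(123/24.7) = 43.0 mV
E_K⁺ = (26.8/1)·ln(9.18/111) = -66.8 mV
Vm = (Σ gᵢEᵢ)/(Σ gᵢ) = (9.6·-58.2 + 2.7·43.0 + 17·-66.8) / (9.6 + 2.7 + 17)
= -1578.22 / 29.3 = -53.86 mV

-54 mV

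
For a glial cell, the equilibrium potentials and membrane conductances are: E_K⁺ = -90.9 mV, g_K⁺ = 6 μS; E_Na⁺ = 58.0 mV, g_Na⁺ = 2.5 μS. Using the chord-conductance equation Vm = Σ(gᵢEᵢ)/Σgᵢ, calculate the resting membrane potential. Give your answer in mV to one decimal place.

Σ gᵢEᵢ = 6·(-90.9) + 2.5·(58.0) = -400.40
Σ gᵢ = 6 + 2.5 = 8.5
Vm = -400.40 / 8.5 = -47.11 mV

-47.1 mV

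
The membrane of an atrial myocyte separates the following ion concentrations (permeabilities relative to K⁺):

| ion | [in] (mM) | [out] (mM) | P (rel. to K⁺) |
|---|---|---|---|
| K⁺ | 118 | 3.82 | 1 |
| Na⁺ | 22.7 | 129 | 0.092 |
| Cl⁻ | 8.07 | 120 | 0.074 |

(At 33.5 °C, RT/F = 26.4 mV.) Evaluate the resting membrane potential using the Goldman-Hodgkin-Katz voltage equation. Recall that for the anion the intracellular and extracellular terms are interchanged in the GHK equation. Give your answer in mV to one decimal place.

-54.6 mV

Vm = 26.4 · ln[(Σ P·[cation]ₒ + Σ P·[anion]ᵢ) / (Σ P·[cation]ᵢ + Σ P·[anion]ₒ)]
Numerator = 1×3.82 + 0.092×129 + 0.074×8.07 = 16.29
Denominator = 1×118 + 0.092×22.7 + 0.074×120 = 129
Vm = 26.4 · ln(0.12627) = 26.4 × (-2.0693) = -54.63 mV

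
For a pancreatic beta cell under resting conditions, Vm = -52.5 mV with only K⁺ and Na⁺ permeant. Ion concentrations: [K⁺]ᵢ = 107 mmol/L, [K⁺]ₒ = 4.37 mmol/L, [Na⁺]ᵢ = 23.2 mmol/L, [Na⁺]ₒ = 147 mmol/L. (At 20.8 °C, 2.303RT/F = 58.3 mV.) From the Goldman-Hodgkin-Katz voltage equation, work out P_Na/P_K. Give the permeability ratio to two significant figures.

0.063

Let α = P_Na/P_K. GHK: Vm = 58.3·log₁₀[(Kₒ + α·Naₒ)/(Kᵢ + α·Naᵢ)].
10^(Vm/58.3) = 10^(-52.5/58.3) = 0.12574
So 0.12574·(Kᵢ + α·Naᵢ) = Kₒ + α·Naₒ → α = (0.12574·107.0 − 4.37) / (147.0 − 0.12574·23.2)
α = (13.45 − 4.37) / (147.0 − 2.917) = 9.085/144.1 = 0.06305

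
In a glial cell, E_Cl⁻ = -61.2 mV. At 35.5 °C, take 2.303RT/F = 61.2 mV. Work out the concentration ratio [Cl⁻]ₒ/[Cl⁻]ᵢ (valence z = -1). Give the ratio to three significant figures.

log₁₀([out]/[in]) = E·z/(61.2) = -61.2 × -1 / 61.2 = 1.0000
[out]/[in] = 10^(1.0000) = 10

10.0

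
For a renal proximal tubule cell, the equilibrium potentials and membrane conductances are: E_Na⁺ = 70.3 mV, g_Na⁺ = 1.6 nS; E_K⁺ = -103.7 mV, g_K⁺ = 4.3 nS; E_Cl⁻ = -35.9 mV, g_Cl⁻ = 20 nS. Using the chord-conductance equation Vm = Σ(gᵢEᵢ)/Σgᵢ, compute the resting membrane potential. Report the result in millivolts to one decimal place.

Σ gᵢEᵢ = 1.6·(70.3) + 4.3·(-103.7) + 20·(-35.9) = -1051.43
Σ gᵢ = 1.6 + 4.3 + 20 = 25.9
Vm = -1051.43 / 25.9 = -40.60 mV

-40.6 mV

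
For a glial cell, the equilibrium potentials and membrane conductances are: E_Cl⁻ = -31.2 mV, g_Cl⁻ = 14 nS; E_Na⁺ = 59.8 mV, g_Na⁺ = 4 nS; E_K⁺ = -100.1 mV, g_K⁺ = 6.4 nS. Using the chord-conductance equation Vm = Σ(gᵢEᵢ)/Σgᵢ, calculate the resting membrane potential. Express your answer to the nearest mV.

-34 mV

Σ gᵢEᵢ = 14·(-31.2) + 4·(59.8) + 6.4·(-100.1) = -838.24
Σ gᵢ = 14 + 4 + 6.4 = 24.4
Vm = -838.24 / 24.4 = -34.35 mV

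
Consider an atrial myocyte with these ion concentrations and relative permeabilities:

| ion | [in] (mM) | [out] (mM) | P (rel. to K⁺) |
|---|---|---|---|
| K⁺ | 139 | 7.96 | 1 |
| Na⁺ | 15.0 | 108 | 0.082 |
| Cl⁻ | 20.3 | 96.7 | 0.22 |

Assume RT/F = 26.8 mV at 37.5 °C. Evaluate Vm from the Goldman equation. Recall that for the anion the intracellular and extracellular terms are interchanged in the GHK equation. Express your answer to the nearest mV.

Vm = 26.8 · ln[(Σ P·[cation]ₒ + Σ P·[anion]ᵢ) / (Σ P·[cation]ᵢ + Σ P·[anion]ₒ)]
Numerator = 1×7.96 + 0.082×108 + 0.22×20.3 = 21.28
Denominator = 1×139 + 0.082×15.0 + 0.22×96.7 = 161.5
Vm = 26.8 · ln(0.13177) = 26.8 × (-2.0267) = -54.31 mV

-54 mV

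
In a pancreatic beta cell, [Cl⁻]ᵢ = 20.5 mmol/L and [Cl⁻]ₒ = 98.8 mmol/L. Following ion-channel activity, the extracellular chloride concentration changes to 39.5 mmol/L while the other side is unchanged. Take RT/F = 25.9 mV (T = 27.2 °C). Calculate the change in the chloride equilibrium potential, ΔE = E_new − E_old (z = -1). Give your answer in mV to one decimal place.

E_old = (25.9/-1)·ln(98.8/20.5) = -40.73 mV
E_new = (25.9/-1)·ln(39.5/20.5) = -16.99 mV
ΔE = -16.99 − (-40.73) = 23.75 mV

23.7 mV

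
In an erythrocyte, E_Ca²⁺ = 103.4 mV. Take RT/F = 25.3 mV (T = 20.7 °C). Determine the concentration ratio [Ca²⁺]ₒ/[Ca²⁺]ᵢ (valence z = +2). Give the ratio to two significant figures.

3500

ln([out]/[in]) = E·z/(25.3) = 103.4 × 2 / 25.3 = 8.1739
[out]/[in] = e^(8.1739) = 3547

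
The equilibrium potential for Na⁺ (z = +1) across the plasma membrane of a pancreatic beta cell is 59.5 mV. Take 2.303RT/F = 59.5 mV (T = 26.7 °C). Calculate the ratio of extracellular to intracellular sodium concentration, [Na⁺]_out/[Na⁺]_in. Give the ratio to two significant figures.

10

log₁₀([out]/[in]) = E·z/(59.5) = 59.5 × 1 / 59.5 = 1.0000
[out]/[in] = 10^(1.0000) = 10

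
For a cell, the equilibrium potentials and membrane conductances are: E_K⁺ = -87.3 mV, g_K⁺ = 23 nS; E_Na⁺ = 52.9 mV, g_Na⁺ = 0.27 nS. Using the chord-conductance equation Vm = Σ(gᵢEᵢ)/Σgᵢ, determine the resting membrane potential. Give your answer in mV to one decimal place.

-85.7 mV

Σ gᵢEᵢ = 23·(-87.3) + 0.27·(52.9) = -1993.62
Σ gᵢ = 23 + 0.27 = 23.27
Vm = -1993.62 / 23.27 = -85.67 mV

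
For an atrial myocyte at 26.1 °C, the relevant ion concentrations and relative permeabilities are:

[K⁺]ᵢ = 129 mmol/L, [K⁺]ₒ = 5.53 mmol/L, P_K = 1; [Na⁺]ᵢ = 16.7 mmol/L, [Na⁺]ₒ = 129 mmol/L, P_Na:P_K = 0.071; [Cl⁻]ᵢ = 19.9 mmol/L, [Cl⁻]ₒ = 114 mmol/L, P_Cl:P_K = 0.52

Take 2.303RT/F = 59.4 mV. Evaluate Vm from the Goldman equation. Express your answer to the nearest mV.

-52 mV

Vm = 59.4 · log₁₀[(Σ P·[cation]ₒ + Σ P·[anion]ᵢ) / (Σ P·[cation]ᵢ + Σ P·[anion]ₒ)]
Numerator = 1×5.53 + 0.071×129 + 0.52×19.9 = 25.04
Denominator = 1×129 + 0.071×16.7 + 0.52×114 = 189.5
Vm = 59.4 · log₁₀(0.13215) = 59.4 × (-0.8789) = -52.21 mV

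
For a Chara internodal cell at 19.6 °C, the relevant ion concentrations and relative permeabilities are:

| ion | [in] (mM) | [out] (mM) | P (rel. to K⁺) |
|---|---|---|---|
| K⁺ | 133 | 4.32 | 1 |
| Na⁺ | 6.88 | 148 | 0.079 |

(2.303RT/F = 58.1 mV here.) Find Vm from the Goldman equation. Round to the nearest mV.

Vm = 58.1 · log₁₀[(Σ P·[cation]ₒ + Σ P·[anion]ᵢ) / (Σ P·[cation]ᵢ + Σ P·[anion]ₒ)]
Numerator = 1×4.32 + 0.079×148 = 16.01
Denominator = 1×133 + 0.079×6.88 = 133.5
Vm = 58.1 · log₁₀(0.1199) = 58.1 × (-0.9212) = -53.52 mV

-54 mV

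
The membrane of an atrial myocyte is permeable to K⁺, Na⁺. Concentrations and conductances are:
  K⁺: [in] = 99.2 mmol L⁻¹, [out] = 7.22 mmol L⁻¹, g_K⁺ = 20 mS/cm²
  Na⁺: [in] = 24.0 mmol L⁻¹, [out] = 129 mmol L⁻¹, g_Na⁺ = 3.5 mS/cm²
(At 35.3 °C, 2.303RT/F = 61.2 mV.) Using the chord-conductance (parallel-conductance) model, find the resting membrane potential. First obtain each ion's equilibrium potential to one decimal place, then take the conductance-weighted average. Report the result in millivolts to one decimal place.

E_K⁺ = (61.2/1)·log₁₀(7.22/99.2) = -69.6 mV
E_Na⁺ = (61.2/1)·log₁₀(129/24.0) = 44.7 mV
Vm = (Σ gᵢEᵢ)/(Σ gᵢ) = (20·-69.6 + 3.5·44.7) / (20 + 3.5)
= -1235.55 / 23.5 = -52.58 mV

-52.6 mV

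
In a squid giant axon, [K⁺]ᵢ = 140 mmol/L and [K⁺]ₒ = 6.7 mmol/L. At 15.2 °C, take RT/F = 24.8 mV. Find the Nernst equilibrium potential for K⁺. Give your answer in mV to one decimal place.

-75.4 mV

E = (24.8/z) · ln([K⁺]_out/[K⁺]_in) with z = +1.
= (24.8/1) · ln(6.7/140) = 24.80 · ln(0.04786)
= 24.80 · (-3.0395) = -75.38 mV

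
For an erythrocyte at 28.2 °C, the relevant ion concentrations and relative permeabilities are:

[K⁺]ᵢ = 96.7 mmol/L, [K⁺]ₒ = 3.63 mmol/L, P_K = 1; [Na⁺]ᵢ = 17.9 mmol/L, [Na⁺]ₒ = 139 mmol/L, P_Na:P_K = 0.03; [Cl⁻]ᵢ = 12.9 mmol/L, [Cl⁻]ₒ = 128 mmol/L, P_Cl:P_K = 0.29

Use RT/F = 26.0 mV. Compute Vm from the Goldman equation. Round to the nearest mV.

Vm = 26.0 · ln[(Σ P·[cation]ₒ + Σ P·[anion]ᵢ) / (Σ P·[cation]ᵢ + Σ P·[anion]ₒ)]
Numerator = 1×3.63 + 0.03×139 + 0.29×12.9 = 11.54
Denominator = 1×96.7 + 0.03×17.9 + 0.29×128 = 134.4
Vm = 26.0 · ln(0.085898) = 26.0 × (-2.4546) = -63.82 mV

-64 mV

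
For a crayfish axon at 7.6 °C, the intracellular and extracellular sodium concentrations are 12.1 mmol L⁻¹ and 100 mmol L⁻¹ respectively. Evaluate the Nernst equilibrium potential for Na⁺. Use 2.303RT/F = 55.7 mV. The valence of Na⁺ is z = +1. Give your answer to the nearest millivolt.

E = (55.7/z) · log₁₀([Na⁺]_out/[Na⁺]_in) with z = +1.
= (55.7/1) · log₁₀(100/12.1) = 55.70 · log₁₀(8.264)
= 55.70 · (0.9172) = 51.09 mV

51 mV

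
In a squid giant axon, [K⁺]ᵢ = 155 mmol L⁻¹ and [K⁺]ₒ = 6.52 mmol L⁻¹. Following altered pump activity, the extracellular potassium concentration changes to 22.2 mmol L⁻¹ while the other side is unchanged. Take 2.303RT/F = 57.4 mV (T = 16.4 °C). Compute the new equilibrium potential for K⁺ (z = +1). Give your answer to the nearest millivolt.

After the shift: [K⁺]_out = 22.2, [K⁺]_in = 155 mmol L⁻¹.
E_new = (57.4/1)·log₁₀(22.2/155) = 57.40 · (-0.8440) = -48.44 mV

-48 mV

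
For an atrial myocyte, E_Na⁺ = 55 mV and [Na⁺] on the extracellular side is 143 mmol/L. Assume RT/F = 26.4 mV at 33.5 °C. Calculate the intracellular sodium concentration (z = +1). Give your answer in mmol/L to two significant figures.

Nernst: E = (26.4/1) · ln([out]/[in]), so ln([out]/[in]) = 55.0 × 1 / 26.4 = 2.0833.
[out]/[in] = e^(2.0833) = 8.031.
[in] = 143 / 8.031 = 17.81 mmol/L.

18 mmol/L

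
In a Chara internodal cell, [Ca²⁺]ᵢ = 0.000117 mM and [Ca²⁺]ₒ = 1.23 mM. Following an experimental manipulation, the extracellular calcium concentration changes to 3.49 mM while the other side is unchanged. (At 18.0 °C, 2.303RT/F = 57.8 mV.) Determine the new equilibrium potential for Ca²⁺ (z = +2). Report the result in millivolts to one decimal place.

After the shift: [Ca²⁺]_out = 3.49, [Ca²⁺]_in = 0.000117 mM.
E_new = (57.8/2)·log₁₀(3.49/0.000117) = 28.90 · (4.4746) = 129.32 mV

129.3 mV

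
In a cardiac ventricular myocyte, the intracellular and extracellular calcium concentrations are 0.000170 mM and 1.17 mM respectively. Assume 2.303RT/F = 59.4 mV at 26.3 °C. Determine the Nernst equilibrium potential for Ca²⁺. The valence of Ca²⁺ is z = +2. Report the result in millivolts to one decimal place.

114.0 mV

E = (59.4/z) · log₁₀([Ca²⁺]_out/[Ca²⁺]_in) with z = +2.
= (59.4/2) · log₁₀(1.17/0.000170) = 29.70 · log₁₀(6882)
= 29.70 · (3.8377) = 113.98 mV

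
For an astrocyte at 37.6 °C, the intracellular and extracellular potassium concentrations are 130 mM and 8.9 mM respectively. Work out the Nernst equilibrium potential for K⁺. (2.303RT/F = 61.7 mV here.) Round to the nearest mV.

E = (61.7/z) · log₁₀([K⁺]_out/[K⁺]_in) with z = +1.
= (61.7/1) · log₁₀(8.9/130) = 61.70 · log₁₀(0.06846)
= 61.70 · (-1.1646) = -71.85 mV

-72 mV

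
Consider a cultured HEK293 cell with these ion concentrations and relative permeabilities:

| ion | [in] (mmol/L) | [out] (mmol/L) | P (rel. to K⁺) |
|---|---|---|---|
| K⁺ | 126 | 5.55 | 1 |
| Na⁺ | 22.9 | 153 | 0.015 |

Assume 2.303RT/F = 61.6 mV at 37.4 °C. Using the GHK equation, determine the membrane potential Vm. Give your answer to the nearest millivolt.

-74 mV

Vm = 61.6 · log₁₀[(Σ P·[cation]ₒ + Σ P·[anion]ᵢ) / (Σ P·[cation]ᵢ + Σ P·[anion]ₒ)]
Numerator = 1×5.55 + 0.015×153 = 7.845
Denominator = 1×126 + 0.015×22.9 = 126.3
Vm = 61.6 · log₁₀(0.062093) = 61.6 × (-1.2070) = -74.35 mV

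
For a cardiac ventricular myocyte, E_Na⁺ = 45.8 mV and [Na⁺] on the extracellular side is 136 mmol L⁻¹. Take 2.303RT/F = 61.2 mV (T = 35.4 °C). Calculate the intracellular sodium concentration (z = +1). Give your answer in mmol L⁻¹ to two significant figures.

Nernst: E = (61.2/1) · log₁₀([out]/[in]), so log₁₀([out]/[in]) = 45.8 × 1 / 61.2 = 0.7484.
[out]/[in] = 10^(0.7484) = 5.602.
[in] = 136 / 5.602 = 24.28 mmol L⁻¹.

24 mmol L⁻¹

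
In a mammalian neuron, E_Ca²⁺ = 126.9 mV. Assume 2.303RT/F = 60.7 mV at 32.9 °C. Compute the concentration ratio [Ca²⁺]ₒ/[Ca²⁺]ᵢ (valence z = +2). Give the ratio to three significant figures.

log₁₀([out]/[in]) = E·z/(60.7) = 126.9 × 2 / 60.7 = 4.1812
[out]/[in] = 10^(4.1812) = 1.518e+04

15200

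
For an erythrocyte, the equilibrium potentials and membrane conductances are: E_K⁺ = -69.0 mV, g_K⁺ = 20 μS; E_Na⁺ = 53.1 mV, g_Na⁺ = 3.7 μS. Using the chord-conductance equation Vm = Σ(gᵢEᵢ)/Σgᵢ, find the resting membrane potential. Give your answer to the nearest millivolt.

Σ gᵢEᵢ = 20·(-69.0) + 3.7·(53.1) = -1183.53
Σ gᵢ = 20 + 3.7 = 23.7
Vm = -1183.53 / 23.7 = -49.94 mV

-50 mV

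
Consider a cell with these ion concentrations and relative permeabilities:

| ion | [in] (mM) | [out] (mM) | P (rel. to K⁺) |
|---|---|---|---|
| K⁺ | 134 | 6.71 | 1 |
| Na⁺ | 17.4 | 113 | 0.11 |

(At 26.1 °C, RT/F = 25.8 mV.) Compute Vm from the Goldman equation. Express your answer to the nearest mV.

-51 mV

Vm = 25.8 · ln[(Σ P·[cation]ₒ + Σ P·[anion]ᵢ) / (Σ P·[cation]ᵢ + Σ P·[anion]ₒ)]
Numerator = 1×6.71 + 0.11×113 = 19.14
Denominator = 1×134 + 0.11×17.4 = 135.9
Vm = 25.8 · ln(0.14082) = 25.8 × (-1.9602) = -50.57 mV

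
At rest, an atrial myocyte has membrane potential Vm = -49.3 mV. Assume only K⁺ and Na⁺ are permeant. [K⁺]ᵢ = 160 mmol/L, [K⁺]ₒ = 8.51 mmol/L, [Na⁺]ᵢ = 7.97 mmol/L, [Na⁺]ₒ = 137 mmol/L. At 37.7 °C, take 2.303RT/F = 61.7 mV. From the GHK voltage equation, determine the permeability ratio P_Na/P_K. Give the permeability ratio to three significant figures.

Let α = P_Na/P_K. GHK: Vm = 61.7·log₁₀[(Kₒ + α·Naₒ)/(Kᵢ + α·Naᵢ)].
10^(Vm/61.7) = 10^(-49.3/61.7) = 0.15884
So 0.15884·(Kᵢ + α·Naᵢ) = Kₒ + α·Naₒ → α = (0.15884·160.0 − 8.51) / (137.0 − 0.15884·7.97)
α = (25.42 − 8.51) / (137.0 − 1.266) = 16.91/135.7 = 0.1245

0.125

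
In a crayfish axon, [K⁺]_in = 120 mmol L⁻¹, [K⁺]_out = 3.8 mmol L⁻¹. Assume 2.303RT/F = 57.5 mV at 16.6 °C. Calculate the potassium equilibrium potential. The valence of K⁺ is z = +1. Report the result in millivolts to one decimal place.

-86.2 mV

E = (57.5/z) · log₁₀([K⁺]_out/[K⁺]_in) with z = +1.
= (57.5/1) · log₁₀(3.8/120) = 57.50 · log₁₀(0.03167)
= 57.50 · (-1.4994) = -86.22 mV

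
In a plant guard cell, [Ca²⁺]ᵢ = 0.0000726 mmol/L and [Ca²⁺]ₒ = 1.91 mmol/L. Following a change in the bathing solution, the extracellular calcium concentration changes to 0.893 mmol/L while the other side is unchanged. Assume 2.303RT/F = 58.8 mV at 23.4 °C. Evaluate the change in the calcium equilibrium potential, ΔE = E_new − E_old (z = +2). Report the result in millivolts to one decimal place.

-9.7 mV

E_old = (58.8/2)·log₁₀(1.91/0.0000726) = 129.95 mV
E_new = (58.8/2)·log₁₀(0.893/0.0000726) = 120.24 mV
ΔE = 120.24 − (129.95) = -9.71 mV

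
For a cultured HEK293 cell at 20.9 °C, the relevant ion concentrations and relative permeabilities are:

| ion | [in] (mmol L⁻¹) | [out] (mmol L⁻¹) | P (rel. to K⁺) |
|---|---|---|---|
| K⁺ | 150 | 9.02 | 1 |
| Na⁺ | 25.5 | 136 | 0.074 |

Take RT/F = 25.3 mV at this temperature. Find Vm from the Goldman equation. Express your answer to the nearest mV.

Vm = 25.3 · ln[(Σ P·[cation]ₒ + Σ P·[anion]ᵢ) / (Σ P·[cation]ᵢ + Σ P·[anion]ₒ)]
Numerator = 1×9.02 + 0.074×136 = 19.08
Denominator = 1×150 + 0.074×25.5 = 151.9
Vm = 25.3 · ln(0.12565) = 25.3 × (-2.0743) = -52.48 mV

-52 mV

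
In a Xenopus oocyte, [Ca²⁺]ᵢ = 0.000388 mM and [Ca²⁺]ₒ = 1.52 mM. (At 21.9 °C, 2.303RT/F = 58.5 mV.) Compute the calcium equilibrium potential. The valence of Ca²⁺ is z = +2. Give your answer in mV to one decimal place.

105.1 mV

E = (58.5/z) · log₁₀([Ca²⁺]_out/[Ca²⁺]_in) with z = +2.
= (58.5/2) · log₁₀(1.52/0.000388) = 29.25 · log₁₀(3918)
= 29.25 · (3.5930) = 105.10 mV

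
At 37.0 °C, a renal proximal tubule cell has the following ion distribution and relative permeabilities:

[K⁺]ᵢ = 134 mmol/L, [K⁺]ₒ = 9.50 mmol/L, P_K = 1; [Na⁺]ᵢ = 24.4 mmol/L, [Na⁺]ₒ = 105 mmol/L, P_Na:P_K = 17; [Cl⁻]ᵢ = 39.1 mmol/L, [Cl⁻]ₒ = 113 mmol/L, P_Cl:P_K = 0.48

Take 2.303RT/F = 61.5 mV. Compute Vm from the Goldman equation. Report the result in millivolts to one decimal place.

Vm = 61.5 · log₁₀[(Σ P·[cation]ₒ + Σ P·[anion]ᵢ) / (Σ P·[cation]ᵢ + Σ P·[anion]ₒ)]
Numerator = 1×9.50 + 17×105 + 0.48×39.1 = 1813
Denominator = 1×134 + 17×24.4 + 0.48×113 = 603
Vm = 61.5 · log₁₀(3.0069) = 61.5 × (0.4781) = 29.40 mV

29.4 mV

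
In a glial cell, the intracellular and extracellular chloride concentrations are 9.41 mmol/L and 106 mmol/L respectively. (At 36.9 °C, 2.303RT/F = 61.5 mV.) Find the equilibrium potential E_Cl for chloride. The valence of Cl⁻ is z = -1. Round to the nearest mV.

E = (61.5/z) · log₁₀([Cl⁻]_out/[Cl⁻]_in) with z = -1.
For an anion, dividing by z = -1 reverses the sign.
= (61.5/-1) · log₁₀(106/9.41) = -61.50 · log₁₀(11.26)
= -61.50 · (1.0517) = -64.68 mV

-65 mV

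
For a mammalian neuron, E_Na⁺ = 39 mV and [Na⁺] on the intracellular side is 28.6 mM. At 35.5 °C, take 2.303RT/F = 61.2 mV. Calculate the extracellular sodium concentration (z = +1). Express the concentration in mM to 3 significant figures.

124 mM

Nernst: E = (61.2/1) · log₁₀([out]/[in]), so log₁₀([out]/[in]) = 39.0 × 1 / 61.2 = 0.6373.
[out]/[in] = 10^(0.6373) = 4.338.
[out] = 4.338 × 28.6 = 124.1 mM.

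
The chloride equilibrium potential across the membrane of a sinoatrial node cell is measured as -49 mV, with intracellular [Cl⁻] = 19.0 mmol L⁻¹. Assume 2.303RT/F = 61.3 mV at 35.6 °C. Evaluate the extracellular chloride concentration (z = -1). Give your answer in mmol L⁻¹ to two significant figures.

Nernst: E = (61.3/-1) · log₁₀([out]/[in]), so log₁₀([out]/[in]) = -49.0 × -1 / 61.3 = 0.7993.
[out]/[in] = 10^(0.7993) = 6.3.
[out] = 6.3 × 19.0 = 119.7 mmol L⁻¹.

120 mmol L⁻¹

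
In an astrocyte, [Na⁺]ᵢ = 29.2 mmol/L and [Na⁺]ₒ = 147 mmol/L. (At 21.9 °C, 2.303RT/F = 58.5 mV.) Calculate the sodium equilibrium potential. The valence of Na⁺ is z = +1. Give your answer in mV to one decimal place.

E = (58.5/z) · log₁₀([Na⁺]_out/[Na⁺]_in) with z = +1.
= (58.5/1) · log₁₀(147/29.2) = 58.50 · log₁₀(5.034)
= 58.50 · (0.7019) = 41.06 mV

41.1 mV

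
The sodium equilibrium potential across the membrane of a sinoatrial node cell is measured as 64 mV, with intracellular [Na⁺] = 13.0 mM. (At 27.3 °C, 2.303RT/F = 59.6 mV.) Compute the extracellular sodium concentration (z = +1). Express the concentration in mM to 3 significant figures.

Nernst: E = (59.6/1) · log₁₀([out]/[in]), so log₁₀([out]/[in]) = 64.0 × 1 / 59.6 = 1.0738.
[out]/[in] = 10^(1.0738) = 11.85.
[out] = 11.85 × 13.0 = 154.1 mM.

154 mM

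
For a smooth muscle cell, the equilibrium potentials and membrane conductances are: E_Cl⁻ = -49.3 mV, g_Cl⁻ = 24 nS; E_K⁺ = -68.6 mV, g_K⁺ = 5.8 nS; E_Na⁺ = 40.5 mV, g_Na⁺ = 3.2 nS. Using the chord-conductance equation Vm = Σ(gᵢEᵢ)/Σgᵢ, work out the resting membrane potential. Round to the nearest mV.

Σ gᵢEᵢ = 24·(-49.3) + 5.8·(-68.6) + 3.2·(40.5) = -1451.48
Σ gᵢ = 24 + 5.8 + 3.2 = 33
Vm = -1451.48 / 33 = -43.98 mV

-44 mV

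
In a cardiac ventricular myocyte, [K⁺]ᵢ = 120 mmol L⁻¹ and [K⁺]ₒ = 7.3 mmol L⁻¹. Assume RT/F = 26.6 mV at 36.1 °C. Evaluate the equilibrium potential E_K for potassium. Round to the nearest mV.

-74 mV

E = (26.6/z) · ln([K⁺]_out/[K⁺]_in) with z = +1.
= (26.6/1) · ln(7.3/120) = 26.60 · ln(0.06083)
= 26.60 · (-2.7996) = -74.47 mV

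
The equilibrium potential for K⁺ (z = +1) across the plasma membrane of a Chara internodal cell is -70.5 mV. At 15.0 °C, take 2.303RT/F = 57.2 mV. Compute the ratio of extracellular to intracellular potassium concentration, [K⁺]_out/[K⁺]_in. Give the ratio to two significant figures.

0.059

log₁₀([out]/[in]) = E·z/(57.2) = -70.5 × 1 / 57.2 = -1.2325
[out]/[in] = 10^(-1.2325) = 0.05854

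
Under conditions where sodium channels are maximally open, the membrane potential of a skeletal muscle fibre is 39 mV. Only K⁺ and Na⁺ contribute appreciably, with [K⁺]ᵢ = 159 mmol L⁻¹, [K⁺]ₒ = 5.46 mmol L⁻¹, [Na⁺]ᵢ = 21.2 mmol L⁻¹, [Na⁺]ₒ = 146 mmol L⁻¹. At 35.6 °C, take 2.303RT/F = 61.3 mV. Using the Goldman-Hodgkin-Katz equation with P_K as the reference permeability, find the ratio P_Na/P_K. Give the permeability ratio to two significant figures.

Let α = P_Na/P_K. GHK: Vm = 61.3·log₁₀[(Kₒ + α·Naₒ)/(Kᵢ + α·Naᵢ)].
10^(Vm/61.3) = 10^(39.0/61.3) = 4.3273
So 4.3273·(Kᵢ + α·Naᵢ) = Kₒ + α·Naₒ → α = (4.3273·159.0 − 5.46) / (146.0 − 4.3273·21.2)
α = (688 − 5.46) / (146.0 − 91.74) = 682.6/54.26 = 12.58

13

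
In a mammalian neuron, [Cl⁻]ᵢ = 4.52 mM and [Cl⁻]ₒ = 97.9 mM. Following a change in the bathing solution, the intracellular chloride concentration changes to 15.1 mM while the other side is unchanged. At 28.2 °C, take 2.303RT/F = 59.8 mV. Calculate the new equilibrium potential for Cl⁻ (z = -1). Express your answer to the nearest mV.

After the shift: [Cl⁻]_out = 97.9, [Cl⁻]_in = 15.1 mM.
E_new = (59.8/-1)·log₁₀(97.9/15.1) = -59.80 · (0.8118) = -48.55 mV

-49 mV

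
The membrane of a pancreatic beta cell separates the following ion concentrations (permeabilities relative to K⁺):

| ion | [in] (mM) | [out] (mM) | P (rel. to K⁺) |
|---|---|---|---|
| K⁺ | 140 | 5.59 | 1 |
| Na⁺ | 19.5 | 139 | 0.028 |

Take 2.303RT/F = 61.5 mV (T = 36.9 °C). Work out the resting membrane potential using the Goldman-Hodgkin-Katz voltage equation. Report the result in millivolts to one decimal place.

Vm = 61.5 · log₁₀[(Σ P·[cation]ₒ + Σ P·[anion]ᵢ) / (Σ P·[cation]ᵢ + Σ P·[anion]ₒ)]
Numerator = 1×5.59 + 0.028×139 = 9.482
Denominator = 1×140 + 0.028×19.5 = 140.5
Vm = 61.5 · log₁₀(0.067465) = 61.5 × (-1.1709) = -72.01 mV

-72.0 mV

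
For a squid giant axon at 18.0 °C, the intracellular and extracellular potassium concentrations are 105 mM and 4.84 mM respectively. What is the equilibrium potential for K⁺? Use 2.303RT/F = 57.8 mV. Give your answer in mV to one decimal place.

-77.2 mV

E = (57.8/z) · log₁₀([K⁺]_out/[K⁺]_in) with z = +1.
= (57.8/1) · log₁₀(4.84/105) = 57.80 · log₁₀(0.0461)
= 57.80 · (-1.3363) = -77.24 mV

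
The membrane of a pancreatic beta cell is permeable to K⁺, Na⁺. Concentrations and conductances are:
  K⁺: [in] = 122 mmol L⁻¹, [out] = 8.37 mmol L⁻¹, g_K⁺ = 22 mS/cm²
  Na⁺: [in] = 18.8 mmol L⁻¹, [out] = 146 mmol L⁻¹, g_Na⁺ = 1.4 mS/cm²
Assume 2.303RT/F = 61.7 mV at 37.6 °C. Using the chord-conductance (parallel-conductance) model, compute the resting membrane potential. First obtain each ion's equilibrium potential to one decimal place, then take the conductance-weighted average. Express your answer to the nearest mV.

-64 mV

E_K⁺ = (61.7/1)·log₁₀(8.37/122) = -71.8 mV
E_Na⁺ = (61.7/1)·log₁₀(146/18.8) = 54.9 mV
Vm = (Σ gᵢEᵢ)/(Σ gᵢ) = (22·-71.8 + 1.4·54.9) / (22 + 1.4)
= -1502.74 / 23.4 = -64.22 mV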